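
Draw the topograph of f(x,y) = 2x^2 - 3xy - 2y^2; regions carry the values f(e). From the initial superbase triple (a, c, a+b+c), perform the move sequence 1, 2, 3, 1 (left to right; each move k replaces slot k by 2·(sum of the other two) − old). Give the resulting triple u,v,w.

start (2,-2,-3) = (f(1,0),f(0,1),f(1,1))
replace slot 1: 2·((-2)+(-3)) − 2 = -12 → (-12,-2,-3)
replace slot 2: 2·((-12)+(-3)) − (-2) = -28 → (-12,-28,-3)
replace slot 3: 2·((-12)+(-28)) − (-3) = -77 → (-12,-28,-77)
replace slot 1: 2·((-28)+(-77)) − (-12) = -198 → (-198,-28,-77)

-198,-28,-77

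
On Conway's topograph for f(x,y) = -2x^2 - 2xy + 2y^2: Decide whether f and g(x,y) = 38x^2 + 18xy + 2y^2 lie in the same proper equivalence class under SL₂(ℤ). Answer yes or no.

D₁ = 20, D₂ = 20
river cycle of f (length 2): (2, 2, -2), (-2, 2, 2)
river cycle of g (length 2): (2, 2, -2), (-2, 2, 2)
cycles coincide ⇒ equivalent

yes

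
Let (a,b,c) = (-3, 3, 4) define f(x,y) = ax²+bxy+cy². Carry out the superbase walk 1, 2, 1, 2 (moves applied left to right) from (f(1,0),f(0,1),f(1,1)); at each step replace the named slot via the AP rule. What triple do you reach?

start (-3,4,4) = (f(1,0),f(0,1),f(1,1))
replace slot 1: 2·(4+4) − (-3) = 19 → (19,4,4)
replace slot 2: 2·(19+4) − 4 = 42 → (19,42,4)
replace slot 1: 2·(42+4) − 19 = 73 → (73,42,4)
replace slot 2: 2·(73+4) − 42 = 112 → (73,112,4)

73,112,4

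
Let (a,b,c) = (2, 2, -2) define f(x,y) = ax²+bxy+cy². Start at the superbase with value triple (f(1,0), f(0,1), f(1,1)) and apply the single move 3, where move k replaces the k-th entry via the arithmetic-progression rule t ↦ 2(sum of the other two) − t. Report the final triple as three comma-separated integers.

start (2,-2,2) = (f(1,0),f(0,1),f(1,1))
replace slot 3: 2·(2+(-2)) − 2 = -2 → (2,-2,-2)

2,-2,-2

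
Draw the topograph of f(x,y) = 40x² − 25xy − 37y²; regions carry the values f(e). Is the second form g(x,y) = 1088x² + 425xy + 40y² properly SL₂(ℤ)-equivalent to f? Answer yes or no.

D₁ = 6545, D₂ = 6545
river cycle of f (length 16): (-37, 25, 40), (40, 55, -22), (-22, 77, 7), (7, 77, -22), (-22, 55, 40), (40, 25, -37), (-37, 49, 28), (28, 63, -23), (-23, 75, 10), (10, 65, -58), … (6 more)
river cycle of g (length 16): (40, 55, -22), (-22, 77, 7), (7, 77, -22), (-22, 55, 40), (40, 25, -37), (-37, 49, 28), (28, 63, -23), (-23, 75, 10), (10, 65, -58), (-58, 51, 17), … (6 more)
cycles coincide ⇒ equivalent

yes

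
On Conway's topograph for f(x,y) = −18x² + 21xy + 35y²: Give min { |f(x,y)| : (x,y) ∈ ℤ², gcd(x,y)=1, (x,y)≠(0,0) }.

river: ρ → (35,49,-4)
river: ρ → (-4,47,47)
river: ρ → (47,47,-4)
river: ρ → (-4,49,35)
river: ρ → (35,21,-18)
river: ρ → (-18,51,5)
river: ρ → (5,49,-28)
river: ρ → (-28,7,26)
river: ρ → (26,45,-9)
river: ρ → (-9,45,26)
river: ρ → (26,7,-28)
river: ρ → (-28,49,5)
river: ρ → (5,51,-18)
river: ρ → (-18,21,35)
closes: descent 0, river 14
min |a| on river = 4

4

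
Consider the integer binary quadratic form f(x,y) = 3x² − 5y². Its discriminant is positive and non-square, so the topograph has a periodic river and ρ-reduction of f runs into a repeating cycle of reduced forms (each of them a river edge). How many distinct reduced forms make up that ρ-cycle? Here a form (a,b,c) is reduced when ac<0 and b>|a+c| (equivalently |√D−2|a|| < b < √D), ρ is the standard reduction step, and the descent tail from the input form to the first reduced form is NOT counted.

D = 60, ⌊√D⌋ = 7
descent: ρ → (-5,0,3)
descent: ρ → (3,6,-2)  [lands on river]
river: ρ → (-2,6,3)
ρ-cycle length = 2 (tail of 2 descent steps not counted)

2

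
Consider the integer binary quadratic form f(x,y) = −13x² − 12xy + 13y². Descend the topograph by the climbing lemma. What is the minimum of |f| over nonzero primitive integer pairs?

descent: ρ → (13,12,-13)  [lands on river]
river: ρ → (-13,14,12)
river: ρ → (12,10,-15)
river: ρ → (-15,20,7)
river: ρ → (7,22,-12)
river: ρ → (-12,26,3)
river: ρ → (3,28,-3)
river: ρ → (-3,26,12)
river: ρ → (12,22,-7)
river: ρ → (-7,20,15)
river: ρ → (15,10,-12)
river: ρ → (-12,14,13)
closes: descent 1, river 12
min |a| on river = 3

3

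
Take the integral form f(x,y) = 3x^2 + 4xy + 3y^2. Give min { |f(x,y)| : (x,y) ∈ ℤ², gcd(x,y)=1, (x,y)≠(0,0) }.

translate: b→-2 (≡4 mod 6), so (3,4,3)→(3,-2,2)
flip: (3,-2,2)→(2,2,3)
reduced (well bottom): (2,2,3) with a≤c, −a<b≤a
well minimum = a = 2

2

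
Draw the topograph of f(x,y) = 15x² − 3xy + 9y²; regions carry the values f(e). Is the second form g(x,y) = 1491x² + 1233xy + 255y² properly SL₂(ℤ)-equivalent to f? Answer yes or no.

D₁ = -531, D₂ = -531
f: flip: (15,-3,9)→(9,3,15)
f: reduced (well bottom): (9,3,15) with a≤c, −a<b≤a
g: flip: (1491,1233,255)→(255,-1233,1491)
g: translate: b→-213 (≡-1233 mod 510), so (255,-1233,1491)→(255,-213,45)
g: flip: (255,-213,45)→(45,213,255)
g: translate: b→33 (≡213 mod 90), so (45,213,255)→(45,33,9)
g: flip: (45,33,9)→(9,-33,45)
g: translate: b→3 (≡-33 mod 18), so (9,-33,45)→(9,3,15)
g: reduced (well bottom): (9,3,15) with a≤c, −a<b≤a
reduced forms (9, 3, 15) vs (9, 3, 15) ⇒ equivalent

yes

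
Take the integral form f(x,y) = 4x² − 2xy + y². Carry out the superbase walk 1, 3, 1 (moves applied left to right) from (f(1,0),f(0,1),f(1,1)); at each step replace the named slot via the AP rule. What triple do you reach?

start (4,1,3) = (f(1,0),f(0,1),f(1,1))
replace slot 1: 2·(1+3) − 4 = 4 → (4,1,3)
replace slot 3: 2·(4+1) − 3 = 7 → (4,1,7)
replace slot 1: 2·(1+7) − 4 = 12 → (12,1,7)

12,1,7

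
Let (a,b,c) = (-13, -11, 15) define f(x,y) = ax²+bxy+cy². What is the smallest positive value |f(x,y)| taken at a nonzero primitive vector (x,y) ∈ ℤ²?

descent: ρ → (15,11,-13)  [lands on river]
river: ρ → (-13,15,13)
river: ρ → (13,11,-15)
river: ρ → (-15,19,9)
river: ρ → (9,17,-17)
river: ρ → (-17,17,9)
river: ρ → (9,19,-15)
river: ρ → (-15,11,13)
river: ρ → (13,15,-13)
river: ρ → (-13,11,15)
river: ρ → (15,19,-9)
river: ρ → (-9,17,17)
river: ρ → (17,17,-9)
river: ρ → (-9,19,15)
closes: descent 1, river 14
min |a| on river = 9

9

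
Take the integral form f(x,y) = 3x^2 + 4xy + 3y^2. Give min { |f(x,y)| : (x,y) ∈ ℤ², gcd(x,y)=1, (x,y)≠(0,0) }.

translate: b→-2 (≡4 mod 6), so (3,4,3)→(3,-2,2)
flip: (3,-2,2)→(2,2,3)
reduced (well bottom): (2,2,3) with a≤c, −a<b≤a
well minimum = a = 2

2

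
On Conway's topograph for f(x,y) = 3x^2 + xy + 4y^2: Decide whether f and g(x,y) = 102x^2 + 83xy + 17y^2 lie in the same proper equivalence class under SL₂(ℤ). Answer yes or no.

D₁ = -47, D₂ = -47
f: reduced (well bottom): (3,1,4) with a≤c, −a<b≤a
g: flip: (102,83,17)→(17,-83,102)
g: translate: b→-15 (≡-83 mod 34), so (17,-83,102)→(17,-15,4)
g: flip: (17,-15,4)→(4,15,17)
g: translate: b→-1 (≡15 mod 8), so (4,15,17)→(4,-1,3)
g: flip: (4,-1,3)→(3,1,4)
g: reduced (well bottom): (3,1,4) with a≤c, −a<b≤a
reduced forms (3, 1, 4) vs (3, 1, 4) ⇒ equivalent

yes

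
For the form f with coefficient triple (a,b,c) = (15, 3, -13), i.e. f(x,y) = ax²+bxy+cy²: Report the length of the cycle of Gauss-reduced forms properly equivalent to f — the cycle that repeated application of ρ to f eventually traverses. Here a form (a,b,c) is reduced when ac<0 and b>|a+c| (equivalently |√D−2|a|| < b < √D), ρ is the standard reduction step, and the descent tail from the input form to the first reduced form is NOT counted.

D = 789, ⌊√D⌋ = 28
river: ρ → (-13,23,5)
river: ρ → (5,27,-3)
river: ρ → (-3,27,5)
river: ρ → (5,23,-13)
river: ρ → (-13,3,15)
river: ρ → (15,27,-1)
river: ρ → (-1,27,15)
river: ρ → (15,3,-13)
ρ-cycle length = 8 (tail of 0 descent steps not counted)

8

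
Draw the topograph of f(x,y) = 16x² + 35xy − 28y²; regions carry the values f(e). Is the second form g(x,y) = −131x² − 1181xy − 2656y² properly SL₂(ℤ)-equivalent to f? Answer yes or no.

D₁ = 3017, D₂ = 3017
river cycle of f (length 38): (-28, 21, 23), (23, 25, -26), (-26, 27, 22), (22, 17, -31), (-31, 45, 8), (8, 51, -13), (-13, 53, 4), (4, 51, -26), (-26, 53, 2), (2, 51, -52), … (28 more)
river cycle of g (length 38): (-26, 27, 22), (22, 17, -31), (-31, 45, 8), (8, 51, -13), (-13, 53, 4), (4, 51, -26), (-26, 53, 2), (2, 51, -52), (-52, 53, 1), (1, 53, -52), … (28 more)
cycles coincide ⇒ equivalent

yes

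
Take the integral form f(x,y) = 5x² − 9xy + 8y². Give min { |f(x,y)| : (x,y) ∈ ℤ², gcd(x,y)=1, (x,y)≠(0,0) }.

translate: b→1 (≡-9 mod 10), so (5,-9,8)→(5,1,4)
flip: (5,1,4)→(4,-1,5)
reduced (well bottom): (4,-1,5) with a≤c, −a<b≤a
well minimum = a = 4

4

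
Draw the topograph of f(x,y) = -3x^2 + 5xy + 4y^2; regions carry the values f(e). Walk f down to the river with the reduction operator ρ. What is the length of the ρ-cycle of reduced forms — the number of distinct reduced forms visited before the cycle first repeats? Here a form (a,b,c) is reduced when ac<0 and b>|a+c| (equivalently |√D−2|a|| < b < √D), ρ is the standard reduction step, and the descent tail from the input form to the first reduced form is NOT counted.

D = 73, ⌊√D⌋ = 8
river: ρ → (4,3,-4)
river: ρ → (-4,5,3)
river: ρ → (3,7,-2)
river: ρ → (-2,5,6)
river: ρ → (6,7,-1)
river: ρ → (-1,7,6)
river: ρ → (6,5,-2)
river: ρ → (-2,7,3)
river: ρ → (3,5,-4)
river: ρ → (-4,3,4)
river: ρ → (4,5,-3)
river: ρ → (-3,7,2)
river: ρ → (2,5,-6)
river: ρ → (-6,7,1)
river: ρ → (1,7,-6)
river: ρ → (-6,5,2)
river: ρ → (2,7,-3)
river: ρ → (-3,5,4)
ρ-cycle length = 18 (tail of 0 descent steps not counted)

18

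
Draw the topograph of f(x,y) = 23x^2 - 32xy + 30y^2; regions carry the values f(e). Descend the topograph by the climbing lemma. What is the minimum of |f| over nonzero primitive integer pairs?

translate: b→14 (≡-32 mod 46), so (23,-32,30)→(23,14,21)
flip: (23,14,21)→(21,-14,23)
reduced (well bottom): (21,-14,23) with a≤c, −a<b≤a
well minimum = a = 21

21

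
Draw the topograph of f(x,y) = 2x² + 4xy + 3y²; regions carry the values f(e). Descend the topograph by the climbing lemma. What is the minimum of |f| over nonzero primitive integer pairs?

translate: b→0 (≡4 mod 4), so (2,4,3)→(2,0,1)
flip: (2,0,1)→(1,0,2)
reduced (well bottom): (1,0,2) with a≤c, −a<b≤a
well minimum = a = 1

1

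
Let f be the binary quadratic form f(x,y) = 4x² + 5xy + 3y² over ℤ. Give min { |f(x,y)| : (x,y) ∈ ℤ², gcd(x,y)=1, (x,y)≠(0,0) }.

translate: b→-3 (≡5 mod 8), so (4,5,3)→(4,-3,2)
flip: (4,-3,2)→(2,3,4)
translate: b→-1 (≡3 mod 4), so (2,3,4)→(2,-1,3)
reduced (well bottom): (2,-1,3) with a≤c, −a<b≤a
well minimum = a = 2

2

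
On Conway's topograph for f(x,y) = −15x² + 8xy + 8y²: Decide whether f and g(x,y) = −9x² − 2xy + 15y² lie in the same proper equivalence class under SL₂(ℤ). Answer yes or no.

D₁ = 544, D₂ = 544
river cycle of f (length 4): (8, 8, -15), (-15, 22, 1), (1, 22, -15), (-15, 8, 8)
river cycle of g (length 4): (-9, 16, 8), (8, 16, -9), (-9, 20, 4), (4, 20, -9)
cycles differ ⇒ inequivalent

no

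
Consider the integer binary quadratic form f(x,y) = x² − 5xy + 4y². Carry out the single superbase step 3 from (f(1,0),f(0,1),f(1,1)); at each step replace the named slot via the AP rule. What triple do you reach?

start (1,4,0) = (f(1,0),f(0,1),f(1,1))
replace slot 3: 2·(1+4) − 0 = 10 → (1,4,10)

1,4,10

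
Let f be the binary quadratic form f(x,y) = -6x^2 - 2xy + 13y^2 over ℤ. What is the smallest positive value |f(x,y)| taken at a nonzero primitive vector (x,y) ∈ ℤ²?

descent: ρ → (13,2,-6)
descent: ρ → (-6,10,9)  [lands on river]
river: ρ → (9,8,-7)
river: ρ → (-7,6,10)
river: ρ → (10,14,-3)
river: ρ → (-3,16,5)
river: ρ → (5,14,-6)
closes: descent 2, river 6
min |a| on river = 3

3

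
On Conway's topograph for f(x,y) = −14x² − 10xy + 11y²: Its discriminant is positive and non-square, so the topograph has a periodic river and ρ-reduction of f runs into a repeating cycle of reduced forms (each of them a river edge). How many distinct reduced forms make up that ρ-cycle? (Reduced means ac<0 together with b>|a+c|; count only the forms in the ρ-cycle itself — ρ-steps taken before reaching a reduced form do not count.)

D = 716, ⌊√D⌋ = 26
descent: ρ → (11,10,-14)  [lands on river]
river: ρ → (-14,18,7)
river: ρ → (7,24,-5)
river: ρ → (-5,26,2)
river: ρ → (2,26,-5)
river: ρ → (-5,24,7)
river: ρ → (7,18,-14)
river: ρ → (-14,10,11)
river: ρ → (11,12,-13)
river: ρ → (-13,14,10)
river: ρ → (10,26,-1)
river: ρ → (-1,26,10)
river: ρ → (10,14,-13)
river: ρ → (-13,12,11)
ρ-cycle length = 14 (tail of 1 descent step not counted)

14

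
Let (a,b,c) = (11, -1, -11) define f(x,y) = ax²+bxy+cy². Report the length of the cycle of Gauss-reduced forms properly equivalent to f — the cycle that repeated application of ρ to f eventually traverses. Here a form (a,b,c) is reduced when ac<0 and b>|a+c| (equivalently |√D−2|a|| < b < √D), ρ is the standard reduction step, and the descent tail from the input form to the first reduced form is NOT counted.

D = 485, ⌊√D⌋ = 22
descent: ρ → (-11,1,11)  [lands on river]
river: ρ → (11,21,-1)
river: ρ → (-1,21,11)
river: ρ → (11,1,-11)
river: ρ → (-11,21,1)
river: ρ → (1,21,-11)
ρ-cycle length = 6 (tail of 1 descent step not counted)

6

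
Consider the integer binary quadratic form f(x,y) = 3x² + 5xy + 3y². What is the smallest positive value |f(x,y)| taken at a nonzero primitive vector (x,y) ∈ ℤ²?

translate: b→-1 (≡5 mod 6), so (3,5,3)→(3,-1,1)
flip: (3,-1,1)→(1,1,3)
reduced (well bottom): (1,1,3) with a≤c, −a<b≤a
well minimum = a = 1

1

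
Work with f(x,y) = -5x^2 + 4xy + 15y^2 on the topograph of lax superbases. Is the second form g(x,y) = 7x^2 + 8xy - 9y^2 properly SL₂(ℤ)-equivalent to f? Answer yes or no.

D₁ = 316, D₂ = 316
river cycle of f (length 6): (-5, 14, 6), (6, 10, -9), (-9, 8, 7), (7, 6, -10), (-10, 14, 3), (3, 16, -5)
river cycle of g (length 6): (-9, 10, 6), (6, 14, -5), (-5, 16, 3), (3, 14, -10), (-10, 6, 7), (7, 8, -9)
cycles differ ⇒ inequivalent

no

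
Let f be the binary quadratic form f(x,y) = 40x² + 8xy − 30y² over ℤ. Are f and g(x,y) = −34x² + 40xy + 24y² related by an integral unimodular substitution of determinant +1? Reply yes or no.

D₁ = 4864, D₂ = 4864
river cycle of f (length 12): (-30, 52, 18), (18, 56, -24), (-24, 40, 34), (34, 28, -30), (-30, 32, 32), (32, 32, -30), (-30, 28, 34), (34, 40, -24), (-24, 56, 18), (18, 52, -30), … (2 more)
river cycle of g (length 12): (24, 56, -18), (-18, 52, 30), (30, 68, -2), (-2, 68, 30), (30, 52, -18), (-18, 56, 24), (24, 40, -34), (-34, 28, 30), (30, 32, -32), (-32, 32, 30), … (2 more)
cycles differ ⇒ inequivalent

no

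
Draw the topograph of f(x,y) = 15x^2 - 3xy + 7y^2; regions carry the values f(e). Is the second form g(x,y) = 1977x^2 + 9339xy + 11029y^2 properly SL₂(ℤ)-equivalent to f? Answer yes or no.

D₁ = -411, D₂ = -411
f: flip: (15,-3,7)→(7,3,15)
f: reduced (well bottom): (7,3,15) with a≤c, −a<b≤a
g: translate: b→1431 (≡9339 mod 3954), so (1977,9339,11029)→(1977,1431,259)
g: flip: (1977,1431,259)→(259,-1431,1977)
g: translate: b→123 (≡-1431 mod 518), so (259,-1431,1977)→(259,123,15)
g: flip: (259,123,15)→(15,-123,259)
g: translate: b→-3 (≡-123 mod 30), so (15,-123,259)→(15,-3,7)
g: flip: (15,-3,7)→(7,3,15)
g: reduced (well bottom): (7,3,15) with a≤c, −a<b≤a
reduced forms (7, 3, 15) vs (7, 3, 15) ⇒ equivalent

yes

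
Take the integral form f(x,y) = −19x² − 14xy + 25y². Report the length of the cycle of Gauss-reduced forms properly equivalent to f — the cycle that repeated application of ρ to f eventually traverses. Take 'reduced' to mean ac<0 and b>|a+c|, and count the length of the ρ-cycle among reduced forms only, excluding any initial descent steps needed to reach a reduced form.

D = 2096, ⌊√D⌋ = 45
descent: ρ → (25,14,-19)  [lands on river]
river: ρ → (-19,24,20)
river: ρ → (20,16,-23)
river: ρ → (-23,30,13)
river: ρ → (13,22,-31)
river: ρ → (-31,40,4)
river: ρ → (4,40,-31)
river: ρ → (-31,22,13)
river: ρ → (13,30,-23)
river: ρ → (-23,16,20)
river: ρ → (20,24,-19)
river: ρ → (-19,14,25)
river: ρ → (25,36,-8)
river: ρ → (-8,44,5)
river: ρ → (5,36,-40)
river: ρ → (-40,44,1)
river: ρ → (1,44,-40)
river: ρ → (-40,36,5)
river: ρ → (5,44,-8)
river: ρ → (-8,36,25)
ρ-cycle length = 20 (tail of 1 descent step not counted)

20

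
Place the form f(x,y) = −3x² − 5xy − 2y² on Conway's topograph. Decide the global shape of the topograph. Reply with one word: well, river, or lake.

D = b²−4ac = (-5)² − 4·(-3)·(-2) = 1
D = 1² is a perfect square ⇒ form factors over ℤ ⇒ lakes

lake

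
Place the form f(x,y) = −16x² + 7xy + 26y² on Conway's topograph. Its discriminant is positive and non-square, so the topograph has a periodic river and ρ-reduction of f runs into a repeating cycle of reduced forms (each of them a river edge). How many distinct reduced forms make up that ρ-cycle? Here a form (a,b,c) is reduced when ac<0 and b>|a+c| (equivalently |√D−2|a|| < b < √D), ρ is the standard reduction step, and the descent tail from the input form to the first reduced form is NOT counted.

D = 1713, ⌊√D⌋ = 41
descent: ρ → (26,-7,-16)
descent: ρ → (-16,39,3)  [lands on river]
river: ρ → (3,39,-16)
river: ρ → (-16,25,17)
river: ρ → (17,9,-24)
river: ρ → (-24,39,2)
river: ρ → (2,41,-4)
river: ρ → (-4,39,12)
river: ρ → (12,33,-13)
river: ρ → (-13,19,26)
river: ρ → (26,33,-6)
river: ρ → (-6,39,8)
river: ρ → (8,41,-1)
river: ρ → (-1,41,8)
river: ρ → (8,39,-6)
river: ρ → (-6,33,26)
river: ρ → (26,19,-13)
river: ρ → (-13,33,12)
river: ρ → (12,39,-4)
river: ρ → (-4,41,2)
river: ρ → (2,39,-24)
river: ρ → (-24,9,17)
river: ρ → (17,25,-16)
ρ-cycle length = 22 (tail of 2 descent steps not counted)

22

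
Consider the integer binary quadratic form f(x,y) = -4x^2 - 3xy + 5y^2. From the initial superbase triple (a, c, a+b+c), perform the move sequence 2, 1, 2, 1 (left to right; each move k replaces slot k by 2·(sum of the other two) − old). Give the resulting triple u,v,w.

start (-4,5,-2) = (f(1,0),f(0,1),f(1,1))
replace slot 2: 2·((-4)+(-2)) − 5 = -17 → (-4,-17,-2)
replace slot 1: 2·((-17)+(-2)) − (-4) = -34 → (-34,-17,-2)
replace slot 2: 2·((-34)+(-2)) − (-17) = -55 → (-34,-55,-2)
replace slot 1: 2·((-55)+(-2)) − (-34) = -80 → (-80,-55,-2)

-80,-55,-2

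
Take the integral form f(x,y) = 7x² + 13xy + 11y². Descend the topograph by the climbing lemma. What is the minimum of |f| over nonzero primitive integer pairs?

translate: b→-1 (≡13 mod 14), so (7,13,11)→(7,-1,5)
flip: (7,-1,5)→(5,1,7)
reduced (well bottom): (5,1,7) with a≤c, −a<b≤a
well minimum = a = 5

5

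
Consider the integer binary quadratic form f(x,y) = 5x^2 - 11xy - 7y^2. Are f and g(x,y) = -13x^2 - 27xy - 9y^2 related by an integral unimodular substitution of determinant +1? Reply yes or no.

D₁ = 261, D₂ = 261
river cycle of f (length 8): (-7, 11, 5), (5, 9, -9), (-9, 9, 5), (5, 11, -7), (-7, 3, 9), (9, 15, -1), (-1, 15, 9), (9, 3, -7)
river cycle of g (length 8): (-9, 9, 5), (5, 11, -7), (-7, 3, 9), (9, 15, -1), (-1, 15, 9), (9, 3, -7), (-7, 11, 5), (5, 9, -9)
cycles coincide ⇒ equivalent

yes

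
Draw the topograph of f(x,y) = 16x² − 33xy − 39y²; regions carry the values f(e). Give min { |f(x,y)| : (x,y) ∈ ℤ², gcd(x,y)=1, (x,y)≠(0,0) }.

descent: ρ → (-39,33,16)  [lands on river]
river: ρ → (16,31,-41)
river: ρ → (-41,51,6)
river: ρ → (6,57,-14)
river: ρ → (-14,55,10)
river: ρ → (10,45,-39)
closes: descent 1, river 6
min |a| on river = 6

6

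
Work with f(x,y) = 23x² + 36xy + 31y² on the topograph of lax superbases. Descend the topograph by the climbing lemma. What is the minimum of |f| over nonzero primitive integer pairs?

translate: b→-10 (≡36 mod 46), so (23,36,31)→(23,-10,18)
flip: (23,-10,18)→(18,10,23)
reduced (well bottom): (18,10,23) with a≤c, −a<b≤a
well minimum = a = 18

18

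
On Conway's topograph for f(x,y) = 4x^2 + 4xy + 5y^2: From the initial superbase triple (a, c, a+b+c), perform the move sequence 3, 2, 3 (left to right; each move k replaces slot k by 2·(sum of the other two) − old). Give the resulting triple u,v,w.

start (4,5,13) = (f(1,0),f(0,1),f(1,1))
replace slot 3: 2·(4+5) − 13 = 5 → (4,5,5)
replace slot 2: 2·(4+5) − 5 = 13 → (4,13,5)
replace slot 3: 2·(4+13) − 5 = 29 → (4,13,29)

4,13,29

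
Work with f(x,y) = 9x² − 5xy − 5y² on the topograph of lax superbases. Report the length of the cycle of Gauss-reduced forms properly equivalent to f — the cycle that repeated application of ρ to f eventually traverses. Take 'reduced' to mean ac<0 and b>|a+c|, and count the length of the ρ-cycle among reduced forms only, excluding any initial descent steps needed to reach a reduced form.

D = 205, ⌊√D⌋ = 14
descent: ρ → (-5,5,9)  [lands on river]
river: ρ → (9,13,-1)
river: ρ → (-1,13,9)
river: ρ → (9,5,-5)
ρ-cycle length = 4 (tail of 1 descent step not counted)

4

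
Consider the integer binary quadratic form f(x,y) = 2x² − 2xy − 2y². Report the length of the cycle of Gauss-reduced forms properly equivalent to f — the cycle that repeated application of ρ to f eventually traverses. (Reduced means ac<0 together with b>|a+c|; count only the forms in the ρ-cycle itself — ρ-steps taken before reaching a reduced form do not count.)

D = 20, ⌊√D⌋ = 4
descent: ρ → (-2,2,2)  [lands on river]
river: ρ → (2,2,-2)
ρ-cycle length = 2 (tail of 1 descent step not counted)

2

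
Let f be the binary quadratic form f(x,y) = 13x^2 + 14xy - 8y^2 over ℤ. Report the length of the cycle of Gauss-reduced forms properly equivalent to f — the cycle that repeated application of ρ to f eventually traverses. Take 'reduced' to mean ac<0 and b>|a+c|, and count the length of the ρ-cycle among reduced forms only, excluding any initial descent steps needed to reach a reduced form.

D = 612, ⌊√D⌋ = 24
river: ρ → (-8,18,9)
river: ρ → (9,18,-8)
river: ρ → (-8,14,13)
river: ρ → (13,12,-9)
river: ρ → (-9,24,1)
river: ρ → (1,24,-9)
river: ρ → (-9,12,13)
river: ρ → (13,14,-8)
ρ-cycle length = 8 (tail of 0 descent steps not counted)

8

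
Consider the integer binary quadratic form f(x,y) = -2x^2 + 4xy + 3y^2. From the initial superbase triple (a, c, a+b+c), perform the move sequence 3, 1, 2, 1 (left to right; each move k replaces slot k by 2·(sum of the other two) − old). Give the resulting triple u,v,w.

start (-2,3,5) = (f(1,0),f(0,1),f(1,1))
replace slot 3: 2·((-2)+3) − 5 = -3 → (-2,3,-3)
replace slot 1: 2·(3+(-3)) − (-2) = 2 → (2,3,-3)
replace slot 2: 2·(2+(-3)) − 3 = -5 → (2,-5,-3)
replace slot 1: 2·((-5)+(-3)) − 2 = -18 → (-18,-5,-3)

-18,-5,-3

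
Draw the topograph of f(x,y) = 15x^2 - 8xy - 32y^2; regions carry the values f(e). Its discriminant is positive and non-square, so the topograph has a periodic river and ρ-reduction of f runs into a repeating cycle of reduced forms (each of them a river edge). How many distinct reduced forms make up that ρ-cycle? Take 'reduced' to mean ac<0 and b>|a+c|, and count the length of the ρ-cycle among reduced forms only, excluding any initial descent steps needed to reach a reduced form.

D = 1984, ⌊√D⌋ = 44
descent: ρ → (-32,8,15)
descent: ρ → (15,22,-25)  [lands on river]
river: ρ → (-25,28,12)
river: ρ → (12,44,-1)
river: ρ → (-1,44,12)
river: ρ → (12,28,-25)
river: ρ → (-25,22,15)
river: ρ → (15,38,-9)
river: ρ → (-9,34,23)
river: ρ → (23,12,-20)
river: ρ → (-20,28,15)
river: ρ → (15,32,-16)
river: ρ → (-16,32,15)
river: ρ → (15,28,-20)
river: ρ → (-20,12,23)
river: ρ → (23,34,-9)
river: ρ → (-9,38,15)
ρ-cycle length = 16 (tail of 2 descent steps not counted)

16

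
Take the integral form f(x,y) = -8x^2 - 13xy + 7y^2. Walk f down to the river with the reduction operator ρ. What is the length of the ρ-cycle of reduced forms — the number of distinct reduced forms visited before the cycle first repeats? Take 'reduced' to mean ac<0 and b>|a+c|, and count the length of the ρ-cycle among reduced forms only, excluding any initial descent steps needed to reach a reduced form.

D = 393, ⌊√D⌋ = 19
descent: ρ → (7,13,-8)  [lands on river]
river: ρ → (-8,19,1)
river: ρ → (1,19,-8)
river: ρ → (-8,13,7)
river: ρ → (7,15,-6)
river: ρ → (-6,9,13)
river: ρ → (13,17,-2)
river: ρ → (-2,19,4)
river: ρ → (4,13,-14)
river: ρ → (-14,15,3)
river: ρ → (3,15,-14)
river: ρ → (-14,13,4)
river: ρ → (4,19,-2)
river: ρ → (-2,17,13)
river: ρ → (13,9,-6)
river: ρ → (-6,15,7)
ρ-cycle length = 16 (tail of 1 descent step not counted)

16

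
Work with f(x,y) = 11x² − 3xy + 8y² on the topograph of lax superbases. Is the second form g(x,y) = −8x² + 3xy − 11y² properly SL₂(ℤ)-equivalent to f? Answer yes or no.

D₁ = -343, D₂ = -343
f: flip: (11,-3,8)→(8,3,11)
f: reduced (well bottom): (8,3,11) with a≤c, −a<b≤a
g is negative-definite; reduce −g:
−g: reduced (well bottom): (8,-3,11) with a≤c, −a<b≤a
flip sign back: reduced form of g is (-8,3,-11)
reduced forms (8, 3, 11) vs (-8, 3, -11) ⇒ inequivalent

no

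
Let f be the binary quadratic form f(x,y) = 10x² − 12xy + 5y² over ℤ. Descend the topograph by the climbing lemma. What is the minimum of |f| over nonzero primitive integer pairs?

translate: b→8 (≡-12 mod 20), so (10,-12,5)→(10,8,3)
flip: (10,8,3)→(3,-8,10)
translate: b→-2 (≡-8 mod 6), so (3,-8,10)→(3,-2,5)
reduced (well bottom): (3,-2,5) with a≤c, −a<b≤a
well minimum = a = 3

3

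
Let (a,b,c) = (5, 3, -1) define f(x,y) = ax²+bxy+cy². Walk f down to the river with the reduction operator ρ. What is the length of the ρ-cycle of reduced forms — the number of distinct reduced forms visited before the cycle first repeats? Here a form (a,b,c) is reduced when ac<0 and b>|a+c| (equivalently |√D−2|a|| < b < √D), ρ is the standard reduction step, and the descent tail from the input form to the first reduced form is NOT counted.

D = 29, ⌊√D⌋ = 5
descent: ρ → (-1,5,1)  [lands on river]
river: ρ → (1,5,-1)
ρ-cycle length = 2 (tail of 1 descent step not counted)

2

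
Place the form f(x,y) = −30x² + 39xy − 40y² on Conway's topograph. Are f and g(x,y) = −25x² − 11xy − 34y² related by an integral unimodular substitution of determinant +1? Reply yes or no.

D₁ = -3279, D₂ = -3279
f is negative-definite; reduce −f:
−f: translate: b→21 (≡-39 mod 60), so (30,-39,40)→(30,21,31)
−f: reduced (well bottom): (30,21,31) with a≤c, −a<b≤a
flip sign back: reduced form of f is (-30,-21,-31)
g is negative-definite; reduce −g:
−g: reduced (well bottom): (25,11,34) with a≤c, −a<b≤a
flip sign back: reduced form of g is (-25,-11,-34)
reduced forms (-30, -21, -31) vs (-25, -11, -34) ⇒ inequivalent

no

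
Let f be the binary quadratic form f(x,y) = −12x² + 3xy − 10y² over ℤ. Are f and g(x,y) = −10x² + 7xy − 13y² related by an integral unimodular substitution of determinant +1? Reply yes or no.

D₁ = -471, D₂ = -471
f is negative-definite; reduce −f:
−f: flip: (12,-3,10)→(10,3,12)
−f: reduced (well bottom): (10,3,12) with a≤c, −a<b≤a
flip sign back: reduced form of f is (-10,-3,-12)
g is negative-definite; reduce −g:
−g: reduced (well bottom): (10,-7,13) with a≤c, −a<b≤a
flip sign back: reduced form of g is (-10,7,-13)
reduced forms (-10, -3, -12) vs (-10, 7, -13) ⇒ inequivalent

no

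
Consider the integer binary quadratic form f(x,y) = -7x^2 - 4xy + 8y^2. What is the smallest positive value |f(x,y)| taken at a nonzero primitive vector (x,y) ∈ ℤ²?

descent: ρ → (8,4,-7)  [lands on river]
river: ρ → (-7,10,5)
river: ρ → (5,10,-7)
river: ρ → (-7,4,8)
river: ρ → (8,12,-3)
river: ρ → (-3,12,8)
closes: descent 1, river 6
min |a| on river = 3

3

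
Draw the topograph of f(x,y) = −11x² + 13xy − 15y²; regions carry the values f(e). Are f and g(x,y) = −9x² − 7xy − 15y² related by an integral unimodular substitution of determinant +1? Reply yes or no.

D₁ = -491, D₂ = -491
f is negative-definite; reduce −f:
−f: translate: b→9 (≡-13 mod 22), so (11,-13,15)→(11,9,13)
−f: reduced (well bottom): (11,9,13) with a≤c, −a<b≤a
flip sign back: reduced form of f is (-11,-9,-13)
g is negative-definite; reduce −g:
−g: reduced (well bottom): (9,7,15) with a≤c, −a<b≤a
flip sign back: reduced form of g is (-9,-7,-15)
reduced forms (-11, -9, -13) vs (-9, -7, -15) ⇒ inequivalent

no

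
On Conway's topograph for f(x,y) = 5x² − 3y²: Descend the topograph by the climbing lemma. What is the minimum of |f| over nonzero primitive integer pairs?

descent: ρ → (-3,6,2)  [lands on river]
river: ρ → (2,6,-3)
closes: descent 1, river 2
min |a| on river = 2

2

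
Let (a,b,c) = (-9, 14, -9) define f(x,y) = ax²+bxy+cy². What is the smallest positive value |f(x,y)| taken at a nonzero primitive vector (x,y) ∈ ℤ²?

translate: b→4 (≡-14 mod 18), so (9,-14,9)→(9,4,4)
flip: (9,4,4)→(4,-4,9)
translate: b→4 (≡-4 mod 8), so (4,-4,9)→(4,4,9)
reduced (well bottom): (4,4,9) with a≤c, −a<b≤a
well minimum |f| = |-4| = 4 (negative-definite)

4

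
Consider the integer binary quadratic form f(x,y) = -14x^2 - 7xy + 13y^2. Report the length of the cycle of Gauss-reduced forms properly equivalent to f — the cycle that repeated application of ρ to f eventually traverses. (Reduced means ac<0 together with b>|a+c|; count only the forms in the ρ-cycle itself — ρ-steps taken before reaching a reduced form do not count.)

D = 777, ⌊√D⌋ = 27
descent: ρ → (13,7,-14)  [lands on river]
river: ρ → (-14,21,6)
river: ρ → (6,27,-2)
river: ρ → (-2,25,19)
river: ρ → (19,13,-8)
river: ρ → (-8,19,13)
ρ-cycle length = 6 (tail of 1 descent step not counted)

6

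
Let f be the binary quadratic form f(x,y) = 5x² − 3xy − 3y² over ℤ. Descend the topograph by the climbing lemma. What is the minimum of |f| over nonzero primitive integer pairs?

descent: ρ → (-3,3,5)  [lands on river]
river: ρ → (5,7,-1)
river: ρ → (-1,7,5)
river: ρ → (5,3,-3)
closes: descent 1, river 4
min |a| on river = 1

1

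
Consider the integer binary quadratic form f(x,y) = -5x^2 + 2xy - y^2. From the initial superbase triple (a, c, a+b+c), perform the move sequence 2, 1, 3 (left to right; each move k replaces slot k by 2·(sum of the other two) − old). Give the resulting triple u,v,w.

start (-5,-1,-4) = (f(1,0),f(0,1),f(1,1))
replace slot 2: 2·((-5)+(-4)) − (-1) = -17 → (-5,-17,-4)
replace slot 1: 2·((-17)+(-4)) − (-5) = -37 → (-37,-17,-4)
replace slot 3: 2·((-37)+(-17)) − (-4) = -104 → (-37,-17,-104)

-37,-17,-104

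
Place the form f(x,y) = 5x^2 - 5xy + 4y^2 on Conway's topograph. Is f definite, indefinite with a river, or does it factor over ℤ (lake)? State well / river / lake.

D = b²−4ac = (-5)² − 4·5·4 = -55
D < 0 ⇒ definite ⇒ every region one sign ⇒ single well

well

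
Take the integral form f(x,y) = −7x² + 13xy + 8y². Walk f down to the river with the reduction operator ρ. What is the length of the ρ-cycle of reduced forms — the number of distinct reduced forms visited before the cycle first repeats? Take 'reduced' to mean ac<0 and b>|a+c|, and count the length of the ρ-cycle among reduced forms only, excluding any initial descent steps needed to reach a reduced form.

D = 393, ⌊√D⌋ = 19
river: ρ → (8,19,-1)
river: ρ → (-1,19,8)
river: ρ → (8,13,-7)
river: ρ → (-7,15,6)
river: ρ → (6,9,-13)
river: ρ → (-13,17,2)
river: ρ → (2,19,-4)
river: ρ → (-4,13,14)
river: ρ → (14,15,-3)
river: ρ → (-3,15,14)
river: ρ → (14,13,-4)
river: ρ → (-4,19,2)
river: ρ → (2,17,-13)
river: ρ → (-13,9,6)
river: ρ → (6,15,-7)
river: ρ → (-7,13,8)
ρ-cycle length = 16 (tail of 0 descent steps not counted)

16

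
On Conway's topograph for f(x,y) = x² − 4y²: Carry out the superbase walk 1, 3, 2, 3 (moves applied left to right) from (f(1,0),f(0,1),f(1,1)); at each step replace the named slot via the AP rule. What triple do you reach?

start (1,-4,-3) = (f(1,0),f(0,1),f(1,1))
replace slot 1: 2·((-4)+(-3)) − 1 = -15 → (-15,-4,-3)
replace slot 3: 2·((-15)+(-4)) − (-3) = -35 → (-15,-4,-35)
replace slot 2: 2·((-15)+(-35)) − (-4) = -96 → (-15,-96,-35)
replace slot 3: 2·((-15)+(-96)) − (-35) = -187 → (-15,-96,-187)

-15,-96,-187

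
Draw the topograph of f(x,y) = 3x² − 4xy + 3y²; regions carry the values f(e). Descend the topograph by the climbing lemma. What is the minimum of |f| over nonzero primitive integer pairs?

translate: b→2 (≡-4 mod 6), so (3,-4,3)→(3,2,2)
flip: (3,2,2)→(2,-2,3)
translate: b→2 (≡-2 mod 4), so (2,-2,3)→(2,2,3)
reduced (well bottom): (2,2,3) with a≤c, −a<b≤a
well minimum = a = 2

2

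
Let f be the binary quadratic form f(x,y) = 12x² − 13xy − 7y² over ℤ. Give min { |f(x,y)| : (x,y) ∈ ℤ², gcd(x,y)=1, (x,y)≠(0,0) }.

descent: ρ → (-7,13,12)  [lands on river]
river: ρ → (12,11,-8)
river: ρ → (-8,21,2)
river: ρ → (2,19,-18)
river: ρ → (-18,17,3)
river: ρ → (3,19,-12)
river: ρ → (-12,5,10)
river: ρ → (10,15,-7)
closes: descent 1, river 8
min |a| on river = 2

2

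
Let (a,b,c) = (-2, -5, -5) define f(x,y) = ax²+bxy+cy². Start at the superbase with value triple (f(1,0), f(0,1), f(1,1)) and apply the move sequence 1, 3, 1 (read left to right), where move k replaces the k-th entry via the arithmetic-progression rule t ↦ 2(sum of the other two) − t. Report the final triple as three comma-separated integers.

start (-2,-5,-12) = (f(1,0),f(0,1),f(1,1))
replace slot 1: 2·((-5)+(-12)) − (-2) = -32 → (-32,-5,-12)
replace slot 3: 2·((-32)+(-5)) − (-12) = -62 → (-32,-5,-62)
replace slot 1: 2·((-5)+(-62)) − (-32) = -102 → (-102,-5,-62)

-102,-5,-62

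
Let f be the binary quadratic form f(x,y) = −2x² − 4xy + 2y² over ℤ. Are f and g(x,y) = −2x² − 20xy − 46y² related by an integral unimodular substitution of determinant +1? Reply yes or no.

D₁ = 32, D₂ = 32
river cycle of f (length 2): (2, 4, -2), (-2, 4, 2)
river cycle of g (length 2): (-2, 4, 2), (2, 4, -2)
cycles coincide ⇒ equivalent

yes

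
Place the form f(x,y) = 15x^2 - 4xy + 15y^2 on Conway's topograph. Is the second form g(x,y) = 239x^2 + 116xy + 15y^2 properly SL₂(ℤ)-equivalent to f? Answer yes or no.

D₁ = -884, D₂ = -884
f: flip: (15,-4,15)→(15,4,15)
f: reduced (well bottom): (15,4,15) with a≤c, −a<b≤a
g: flip: (239,116,15)→(15,-116,239)
g: translate: b→4 (≡-116 mod 30), so (15,-116,239)→(15,4,15)
g: reduced (well bottom): (15,4,15) with a≤c, −a<b≤a
reduced forms (15, 4, 15) vs (15, 4, 15) ⇒ equivalent

yes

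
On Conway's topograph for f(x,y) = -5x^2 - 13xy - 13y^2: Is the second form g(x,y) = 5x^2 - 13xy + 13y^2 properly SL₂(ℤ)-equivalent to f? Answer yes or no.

D₁ = -91, D₂ = -91
f is negative-definite; reduce −f:
−f: translate: b→3 (≡13 mod 10), so (5,13,13)→(5,3,5)
−f: reduced (well bottom): (5,3,5) with a≤c, −a<b≤a
flip sign back: reduced form of f is (-5,-3,-5)
g: translate: b→-3 (≡-13 mod 10), so (5,-13,13)→(5,-3,5)
g: flip: (5,-3,5)→(5,3,5)
g: reduced (well bottom): (5,3,5) with a≤c, −a<b≤a
reduced forms (-5, -3, -5) vs (5, 3, 5) ⇒ inequivalent

no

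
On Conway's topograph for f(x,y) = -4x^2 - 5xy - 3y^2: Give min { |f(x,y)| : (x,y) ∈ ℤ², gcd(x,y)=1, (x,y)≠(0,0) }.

translate: b→-3 (≡5 mod 8), so (4,5,3)→(4,-3,2)
flip: (4,-3,2)→(2,3,4)
translate: b→-1 (≡3 mod 4), so (2,3,4)→(2,-1,3)
reduced (well bottom): (2,-1,3) with a≤c, −a<b≤a
well minimum |f| = |-2| = 2 (negative-definite)

2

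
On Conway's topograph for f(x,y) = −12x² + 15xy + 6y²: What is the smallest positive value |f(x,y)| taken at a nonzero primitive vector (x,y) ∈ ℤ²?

river: ρ → (6,21,-3)
river: ρ → (-3,21,6)
river: ρ → (6,15,-12)
river: ρ → (-12,9,9)
river: ρ → (9,9,-12)
river: ρ → (-12,15,6)
closes: descent 0, river 6
min |a| on river = 3

3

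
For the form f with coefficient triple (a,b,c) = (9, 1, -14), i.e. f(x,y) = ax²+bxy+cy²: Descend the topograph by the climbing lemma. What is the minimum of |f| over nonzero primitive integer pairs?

descent: ρ → (-14,-1,9)
descent: ρ → (9,19,-4)  [lands on river]
river: ρ → (-4,21,4)
river: ρ → (4,19,-9)
river: ρ → (-9,17,6)
river: ρ → (6,19,-6)
river: ρ → (-6,17,9)
closes: descent 2, river 6
min |a| on river = 4

4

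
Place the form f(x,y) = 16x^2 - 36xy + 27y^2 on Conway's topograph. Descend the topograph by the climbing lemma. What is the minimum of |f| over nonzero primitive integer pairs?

translate: b→-4 (≡-36 mod 32), so (16,-36,27)→(16,-4,7)
flip: (16,-4,7)→(7,4,16)
reduced (well bottom): (7,4,16) with a≤c, −a<b≤a
well minimum = a = 7

7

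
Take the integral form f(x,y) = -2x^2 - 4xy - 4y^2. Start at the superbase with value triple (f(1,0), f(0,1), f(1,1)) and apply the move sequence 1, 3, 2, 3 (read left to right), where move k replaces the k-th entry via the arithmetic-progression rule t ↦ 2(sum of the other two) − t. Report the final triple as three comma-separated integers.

start (-2,-4,-10) = (f(1,0),f(0,1),f(1,1))
replace slot 1: 2·((-4)+(-10)) − (-2) = -26 → (-26,-4,-10)
replace slot 3: 2·((-26)+(-4)) − (-10) = -50 → (-26,-4,-50)
replace slot 2: 2·((-26)+(-50)) − (-4) = -148 → (-26,-148,-50)
replace slot 3: 2·((-26)+(-148)) − (-50) = -298 → (-26,-148,-298)

-26,-148,-298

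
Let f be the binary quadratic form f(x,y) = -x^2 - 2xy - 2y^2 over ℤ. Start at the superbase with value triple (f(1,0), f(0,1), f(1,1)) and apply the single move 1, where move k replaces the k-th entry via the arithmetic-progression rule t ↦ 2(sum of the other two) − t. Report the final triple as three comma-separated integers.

start (-1,-2,-5) = (f(1,0),f(0,1),f(1,1))
replace slot 1: 2·((-2)+(-5)) − (-1) = -13 → (-13,-2,-5)

-13,-2,-5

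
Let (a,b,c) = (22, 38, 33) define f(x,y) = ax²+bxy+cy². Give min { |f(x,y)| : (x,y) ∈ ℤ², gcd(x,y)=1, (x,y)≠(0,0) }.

translate: b→-6 (≡38 mod 44), so (22,38,33)→(22,-6,17)
flip: (22,-6,17)→(17,6,22)
reduced (well bottom): (17,6,22) with a≤c, −a<b≤a
well minimum = a = 17

17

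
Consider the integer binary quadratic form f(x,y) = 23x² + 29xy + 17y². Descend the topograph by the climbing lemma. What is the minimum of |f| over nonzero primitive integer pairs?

translate: b→-17 (≡29 mod 46), so (23,29,17)→(23,-17,11)
flip: (23,-17,11)→(11,17,23)
translate: b→-5 (≡17 mod 22), so (11,17,23)→(11,-5,17)
reduced (well bottom): (11,-5,17) with a≤c, −a<b≤a
well minimum = a = 11

11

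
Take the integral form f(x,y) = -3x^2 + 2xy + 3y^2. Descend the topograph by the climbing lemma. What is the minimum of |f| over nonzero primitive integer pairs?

river: ρ → (3,4,-2)
river: ρ → (-2,4,3)
river: ρ → (3,2,-3)
river: ρ → (-3,4,2)
river: ρ → (2,4,-3)
river: ρ → (-3,2,3)
closes: descent 0, river 6
min |a| on river = 2

2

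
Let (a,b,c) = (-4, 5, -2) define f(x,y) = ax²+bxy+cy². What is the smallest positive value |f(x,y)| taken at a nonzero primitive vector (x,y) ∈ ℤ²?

translate: b→3 (≡-5 mod 8), so (4,-5,2)→(4,3,1)
flip: (4,3,1)→(1,-3,4)
translate: b→1 (≡-3 mod 2), so (1,-3,4)→(1,1,2)
reduced (well bottom): (1,1,2) with a≤c, −a<b≤a
well minimum |f| = |-1| = 1 (negative-definite)

1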